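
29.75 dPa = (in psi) 0.0004315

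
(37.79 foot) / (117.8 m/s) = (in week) 1.617e-07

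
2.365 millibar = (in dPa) 2365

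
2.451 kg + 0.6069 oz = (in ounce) 87.06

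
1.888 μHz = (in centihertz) 0.0001888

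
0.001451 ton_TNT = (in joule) 6.071e+06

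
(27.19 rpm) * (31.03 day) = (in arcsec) 1.575e+12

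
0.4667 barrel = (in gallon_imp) 16.32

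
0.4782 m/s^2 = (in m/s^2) 0.4782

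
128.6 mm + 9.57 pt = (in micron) 1.32e+05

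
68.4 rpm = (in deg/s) 410.4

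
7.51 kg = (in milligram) 7.51e+06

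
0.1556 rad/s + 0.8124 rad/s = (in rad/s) 0.968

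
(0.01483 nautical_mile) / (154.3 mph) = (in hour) 0.0001106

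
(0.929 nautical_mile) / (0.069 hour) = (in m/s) 6.926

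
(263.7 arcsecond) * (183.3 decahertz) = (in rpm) 22.38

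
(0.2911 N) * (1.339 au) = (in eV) 3.639e+29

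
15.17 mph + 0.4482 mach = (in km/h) 573.8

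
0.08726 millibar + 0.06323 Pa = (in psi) 0.001275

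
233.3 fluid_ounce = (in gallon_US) 1.823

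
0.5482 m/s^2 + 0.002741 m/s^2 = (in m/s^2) 0.5509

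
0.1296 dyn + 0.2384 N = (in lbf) 0.05359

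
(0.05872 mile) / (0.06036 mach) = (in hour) 0.001277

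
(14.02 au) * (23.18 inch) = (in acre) 3.051e+08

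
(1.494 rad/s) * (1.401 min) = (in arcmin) 4.317e+05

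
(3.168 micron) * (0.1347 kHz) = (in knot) 0.0008295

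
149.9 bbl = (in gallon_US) 6296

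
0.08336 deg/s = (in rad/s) 0.001455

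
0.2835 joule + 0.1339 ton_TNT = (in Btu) 5.31e+05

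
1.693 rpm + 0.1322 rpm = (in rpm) 1.825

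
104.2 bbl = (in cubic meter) 16.57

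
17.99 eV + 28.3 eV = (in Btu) 7.029e-21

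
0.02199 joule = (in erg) 2.199e+05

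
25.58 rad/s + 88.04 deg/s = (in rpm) 258.9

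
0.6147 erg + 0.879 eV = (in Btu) 5.826e-11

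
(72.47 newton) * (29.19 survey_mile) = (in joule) 3.404e+06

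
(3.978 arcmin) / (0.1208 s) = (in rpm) 0.09147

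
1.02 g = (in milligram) 1020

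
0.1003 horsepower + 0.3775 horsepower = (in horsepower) 0.4778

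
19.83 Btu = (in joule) 2.092e+04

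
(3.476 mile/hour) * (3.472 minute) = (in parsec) 1.049e-14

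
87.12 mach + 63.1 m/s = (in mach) 87.31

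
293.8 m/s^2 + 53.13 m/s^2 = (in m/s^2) 346.9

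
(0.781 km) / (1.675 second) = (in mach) 1.369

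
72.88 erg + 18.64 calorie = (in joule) 77.99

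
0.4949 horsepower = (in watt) 369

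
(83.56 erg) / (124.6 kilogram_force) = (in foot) 2.244e-08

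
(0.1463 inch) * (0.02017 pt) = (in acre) 6.534e-12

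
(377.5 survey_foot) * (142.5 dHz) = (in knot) 3187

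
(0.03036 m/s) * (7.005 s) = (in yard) 0.2326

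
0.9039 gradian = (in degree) 0.8135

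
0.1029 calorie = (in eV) 2.687e+18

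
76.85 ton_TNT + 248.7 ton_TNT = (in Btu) 1.291e+09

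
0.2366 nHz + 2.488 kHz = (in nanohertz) 2.488e+12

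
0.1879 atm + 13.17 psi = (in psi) 15.93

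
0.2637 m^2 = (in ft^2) 2.838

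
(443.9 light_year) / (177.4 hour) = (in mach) 1.931e+10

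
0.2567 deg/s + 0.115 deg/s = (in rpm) 0.06195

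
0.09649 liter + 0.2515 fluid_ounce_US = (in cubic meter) 0.0001039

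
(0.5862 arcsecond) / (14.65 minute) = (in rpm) 3.087e-08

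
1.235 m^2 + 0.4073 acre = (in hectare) 0.165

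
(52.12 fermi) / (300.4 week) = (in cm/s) 2.869e-20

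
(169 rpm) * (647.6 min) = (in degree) 3.94e+07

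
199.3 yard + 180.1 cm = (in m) 184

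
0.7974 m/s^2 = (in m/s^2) 0.7974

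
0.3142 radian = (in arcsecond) 6.481e+04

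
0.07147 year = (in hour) 626.1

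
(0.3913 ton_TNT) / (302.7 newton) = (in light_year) 5.717e-10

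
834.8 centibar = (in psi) 121.1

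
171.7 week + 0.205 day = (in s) 1.039e+08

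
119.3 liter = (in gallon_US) 31.52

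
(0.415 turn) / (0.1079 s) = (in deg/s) 1385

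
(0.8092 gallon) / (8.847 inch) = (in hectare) 1.363e-06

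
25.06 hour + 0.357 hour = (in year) 0.002901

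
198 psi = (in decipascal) 1.365e+07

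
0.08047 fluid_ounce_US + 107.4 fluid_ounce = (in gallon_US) 0.8397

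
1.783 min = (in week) 0.0001769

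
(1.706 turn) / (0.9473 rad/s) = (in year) 3.588e-07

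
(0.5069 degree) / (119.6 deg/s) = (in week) 7.008e-09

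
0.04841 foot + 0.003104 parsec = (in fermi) 9.578e+28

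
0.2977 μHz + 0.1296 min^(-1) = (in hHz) 2.16e-05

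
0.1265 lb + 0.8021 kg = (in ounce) 30.32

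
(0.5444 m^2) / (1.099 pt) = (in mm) 1.404e+06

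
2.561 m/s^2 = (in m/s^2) 2.561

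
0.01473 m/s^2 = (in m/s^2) 0.01473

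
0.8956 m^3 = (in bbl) 5.633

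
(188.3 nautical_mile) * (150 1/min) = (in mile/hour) 1.95e+06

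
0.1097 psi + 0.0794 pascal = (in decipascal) 7564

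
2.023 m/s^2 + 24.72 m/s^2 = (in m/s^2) 26.74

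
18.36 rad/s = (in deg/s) 1052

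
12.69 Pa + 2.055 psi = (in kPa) 14.18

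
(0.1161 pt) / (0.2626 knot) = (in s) 0.0003032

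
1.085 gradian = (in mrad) 17.04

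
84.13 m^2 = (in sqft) 905.6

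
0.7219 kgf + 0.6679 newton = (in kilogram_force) 0.79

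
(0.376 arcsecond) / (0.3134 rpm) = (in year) 1.761e-12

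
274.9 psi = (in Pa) 1.895e+06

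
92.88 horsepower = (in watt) 6.926e+04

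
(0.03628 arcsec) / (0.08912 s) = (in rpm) 1.885e-05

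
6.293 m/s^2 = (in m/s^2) 6.293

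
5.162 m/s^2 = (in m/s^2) 5.162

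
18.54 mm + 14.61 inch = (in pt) 1104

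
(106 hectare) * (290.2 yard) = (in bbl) 1.769e+09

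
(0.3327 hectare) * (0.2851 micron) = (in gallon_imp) 0.2086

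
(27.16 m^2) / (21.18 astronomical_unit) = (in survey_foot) 2.812e-11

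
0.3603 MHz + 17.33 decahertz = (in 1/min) 2.163e+07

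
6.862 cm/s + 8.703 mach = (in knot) 5760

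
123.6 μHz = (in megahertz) 1.236e-10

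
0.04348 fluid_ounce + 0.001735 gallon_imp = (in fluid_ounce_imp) 0.3229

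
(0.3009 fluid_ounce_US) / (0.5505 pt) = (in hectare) 4.582e-06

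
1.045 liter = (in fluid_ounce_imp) 36.78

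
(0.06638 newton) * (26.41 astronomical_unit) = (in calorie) 6.268e+10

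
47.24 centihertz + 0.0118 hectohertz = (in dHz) 16.52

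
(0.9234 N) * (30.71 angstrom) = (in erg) 0.02836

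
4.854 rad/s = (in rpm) 46.35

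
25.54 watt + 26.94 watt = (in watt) 52.48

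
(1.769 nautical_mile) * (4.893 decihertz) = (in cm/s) 1.603e+05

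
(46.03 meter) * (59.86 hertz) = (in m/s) 2755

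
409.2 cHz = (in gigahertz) 4.092e-09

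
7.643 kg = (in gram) 7643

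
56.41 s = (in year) 1.789e-06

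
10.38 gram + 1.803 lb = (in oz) 29.21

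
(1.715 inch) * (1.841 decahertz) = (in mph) 1.794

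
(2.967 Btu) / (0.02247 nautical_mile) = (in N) 75.22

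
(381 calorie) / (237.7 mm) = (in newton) 6706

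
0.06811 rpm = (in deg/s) 0.4087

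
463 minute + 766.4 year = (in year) 766.4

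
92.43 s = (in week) 0.0001528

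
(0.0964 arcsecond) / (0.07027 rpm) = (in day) 7.351e-10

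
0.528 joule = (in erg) 5.28e+06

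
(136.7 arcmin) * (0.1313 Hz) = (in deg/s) 0.2991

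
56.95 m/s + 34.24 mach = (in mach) 34.41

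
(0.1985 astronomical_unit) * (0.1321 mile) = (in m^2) 6.313e+12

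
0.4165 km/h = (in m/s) 0.1157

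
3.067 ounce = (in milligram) 8.695e+04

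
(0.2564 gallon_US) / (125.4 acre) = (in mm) 1.913e-06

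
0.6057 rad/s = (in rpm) 5.784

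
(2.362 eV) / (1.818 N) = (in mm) 2.082e-16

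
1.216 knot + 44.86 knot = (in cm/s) 2370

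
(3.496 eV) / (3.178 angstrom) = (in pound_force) 3.962e-10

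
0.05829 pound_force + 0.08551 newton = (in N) 0.3448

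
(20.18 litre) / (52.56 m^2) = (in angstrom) 3.839e+06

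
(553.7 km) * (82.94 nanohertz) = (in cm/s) 4.592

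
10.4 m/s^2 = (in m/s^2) 10.4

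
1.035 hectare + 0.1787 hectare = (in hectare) 1.214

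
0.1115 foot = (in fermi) 3.399e+13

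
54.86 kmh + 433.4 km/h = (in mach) 0.3983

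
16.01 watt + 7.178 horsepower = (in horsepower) 7.199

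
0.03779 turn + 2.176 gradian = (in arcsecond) 5.603e+04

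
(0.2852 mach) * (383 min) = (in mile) 1387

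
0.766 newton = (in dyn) 7.66e+04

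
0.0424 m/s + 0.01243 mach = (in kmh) 15.39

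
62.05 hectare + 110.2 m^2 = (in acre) 153.4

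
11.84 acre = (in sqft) 5.158e+05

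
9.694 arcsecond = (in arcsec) 9.694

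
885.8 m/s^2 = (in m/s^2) 885.8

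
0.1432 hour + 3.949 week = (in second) 2.389e+06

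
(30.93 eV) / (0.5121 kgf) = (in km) 9.868e-22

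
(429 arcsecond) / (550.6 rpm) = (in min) 6.012e-07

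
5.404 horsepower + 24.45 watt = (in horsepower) 5.437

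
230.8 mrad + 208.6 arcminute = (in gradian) 18.56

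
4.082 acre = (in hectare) 1.652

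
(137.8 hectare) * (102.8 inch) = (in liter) 3.598e+09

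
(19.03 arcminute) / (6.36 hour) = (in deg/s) 1.385e-05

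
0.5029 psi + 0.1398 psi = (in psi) 0.6427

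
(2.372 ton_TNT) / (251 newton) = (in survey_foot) 1.297e+08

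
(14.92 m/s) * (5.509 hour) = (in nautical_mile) 159.8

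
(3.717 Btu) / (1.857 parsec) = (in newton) 6.844e-14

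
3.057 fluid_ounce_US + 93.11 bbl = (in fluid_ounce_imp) 5.21e+05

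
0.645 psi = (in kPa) 4.447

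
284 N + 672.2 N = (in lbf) 215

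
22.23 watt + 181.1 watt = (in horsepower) 0.2727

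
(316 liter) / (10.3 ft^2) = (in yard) 0.3611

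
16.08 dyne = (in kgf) 1.64e-05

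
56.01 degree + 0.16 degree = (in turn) 0.156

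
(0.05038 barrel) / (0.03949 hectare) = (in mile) 1.26e-08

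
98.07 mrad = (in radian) 0.09807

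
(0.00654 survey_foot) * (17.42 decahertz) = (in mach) 0.00102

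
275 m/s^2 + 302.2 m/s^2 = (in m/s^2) 577.2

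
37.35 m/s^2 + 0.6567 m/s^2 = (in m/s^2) 38.01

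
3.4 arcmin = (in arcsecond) 204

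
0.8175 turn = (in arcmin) 1.766e+04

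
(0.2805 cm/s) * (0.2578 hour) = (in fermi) 2.603e+15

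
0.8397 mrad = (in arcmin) 2.887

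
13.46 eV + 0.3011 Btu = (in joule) 317.7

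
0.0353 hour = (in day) 0.001471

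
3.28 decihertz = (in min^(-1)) 19.68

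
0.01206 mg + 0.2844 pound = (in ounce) 4.55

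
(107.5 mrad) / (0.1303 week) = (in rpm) 1.303e-05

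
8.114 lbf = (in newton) 36.09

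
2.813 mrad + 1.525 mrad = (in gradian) 0.2762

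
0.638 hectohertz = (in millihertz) 6.38e+04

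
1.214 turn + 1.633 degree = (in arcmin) 2.632e+04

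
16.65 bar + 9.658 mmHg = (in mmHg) 1.25e+04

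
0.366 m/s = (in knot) 0.7114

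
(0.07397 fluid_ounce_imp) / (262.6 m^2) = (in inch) 3.151e-07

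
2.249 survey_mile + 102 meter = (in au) 2.488e-08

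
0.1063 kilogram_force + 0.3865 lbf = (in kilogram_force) 0.2816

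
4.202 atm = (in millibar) 4258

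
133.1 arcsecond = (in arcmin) 2.218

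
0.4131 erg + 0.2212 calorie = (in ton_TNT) 2.212e-10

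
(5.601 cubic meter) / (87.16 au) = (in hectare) 4.296e-17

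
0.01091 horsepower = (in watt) 8.136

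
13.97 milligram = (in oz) 0.0004928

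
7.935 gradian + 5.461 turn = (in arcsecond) 7.103e+06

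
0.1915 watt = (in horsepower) 0.0002568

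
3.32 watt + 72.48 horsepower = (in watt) 5.405e+04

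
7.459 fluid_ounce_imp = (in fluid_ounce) 7.166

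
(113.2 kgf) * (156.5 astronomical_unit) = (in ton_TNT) 6.212e+06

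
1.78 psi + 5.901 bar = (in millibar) 6024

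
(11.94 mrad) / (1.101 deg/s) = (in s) 0.6214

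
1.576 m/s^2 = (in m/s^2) 1.576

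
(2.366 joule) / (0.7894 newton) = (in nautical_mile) 0.001618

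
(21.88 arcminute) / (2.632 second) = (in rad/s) 0.002418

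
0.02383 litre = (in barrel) 0.0001499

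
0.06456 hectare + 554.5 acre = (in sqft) 2.416e+07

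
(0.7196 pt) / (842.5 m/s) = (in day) 3.487e-12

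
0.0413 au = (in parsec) 2.002e-07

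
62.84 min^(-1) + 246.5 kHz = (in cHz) 2.465e+07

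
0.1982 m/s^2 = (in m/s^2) 0.1982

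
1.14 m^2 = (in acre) 0.0002817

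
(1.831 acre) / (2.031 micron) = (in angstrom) 3.648e+19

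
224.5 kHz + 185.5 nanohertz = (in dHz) 2.245e+06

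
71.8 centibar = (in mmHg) 538.5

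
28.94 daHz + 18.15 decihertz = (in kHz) 0.2912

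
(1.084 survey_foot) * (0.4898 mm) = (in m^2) 0.0001618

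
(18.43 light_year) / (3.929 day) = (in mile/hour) 1.149e+12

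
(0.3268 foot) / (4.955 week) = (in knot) 6.461e-08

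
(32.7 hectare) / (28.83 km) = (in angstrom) 1.134e+11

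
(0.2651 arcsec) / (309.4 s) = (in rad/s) 4.154e-09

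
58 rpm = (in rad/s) 6.074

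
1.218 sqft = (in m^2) 0.1132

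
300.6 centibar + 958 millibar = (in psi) 57.49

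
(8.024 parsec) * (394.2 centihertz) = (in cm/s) 9.76e+19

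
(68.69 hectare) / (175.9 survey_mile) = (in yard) 2.654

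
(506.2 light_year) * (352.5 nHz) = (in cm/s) 1.688e+14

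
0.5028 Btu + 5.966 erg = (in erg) 5.305e+09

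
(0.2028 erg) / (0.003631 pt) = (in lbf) 0.003559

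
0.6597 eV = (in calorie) 2.526e-20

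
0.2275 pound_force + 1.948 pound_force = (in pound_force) 2.175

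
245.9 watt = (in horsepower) 0.3298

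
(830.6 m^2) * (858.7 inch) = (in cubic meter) 1.812e+04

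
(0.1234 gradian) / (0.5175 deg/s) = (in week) 3.548e-07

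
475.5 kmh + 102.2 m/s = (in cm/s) 2.343e+04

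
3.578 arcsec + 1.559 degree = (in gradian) 1.733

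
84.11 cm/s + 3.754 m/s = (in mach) 0.0135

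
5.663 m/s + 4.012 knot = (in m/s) 7.727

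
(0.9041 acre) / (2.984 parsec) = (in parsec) 1.288e-30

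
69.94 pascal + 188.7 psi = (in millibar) 1.301e+04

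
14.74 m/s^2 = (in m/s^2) 14.74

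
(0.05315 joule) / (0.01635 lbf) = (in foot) 2.398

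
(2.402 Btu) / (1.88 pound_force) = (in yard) 331.4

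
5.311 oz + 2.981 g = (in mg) 1.535e+05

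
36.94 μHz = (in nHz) 3.694e+04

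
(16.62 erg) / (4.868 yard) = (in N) 3.734e-07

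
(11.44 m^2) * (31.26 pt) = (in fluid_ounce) 4266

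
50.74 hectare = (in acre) 125.4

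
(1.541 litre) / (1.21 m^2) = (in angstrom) 1.274e+07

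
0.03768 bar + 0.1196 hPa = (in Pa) 3780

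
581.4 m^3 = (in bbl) 3657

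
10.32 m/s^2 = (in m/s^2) 10.32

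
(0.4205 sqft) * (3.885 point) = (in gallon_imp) 0.01178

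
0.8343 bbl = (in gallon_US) 35.04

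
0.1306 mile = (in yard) 229.9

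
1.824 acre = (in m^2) 7381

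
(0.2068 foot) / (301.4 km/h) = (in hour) 2.091e-07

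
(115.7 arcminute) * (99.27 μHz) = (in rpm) 3.19e-05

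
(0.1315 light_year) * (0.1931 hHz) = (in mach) 7.055e+13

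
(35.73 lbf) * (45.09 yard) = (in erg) 6.553e+10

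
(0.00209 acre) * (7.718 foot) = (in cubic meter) 19.9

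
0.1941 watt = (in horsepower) 0.0002603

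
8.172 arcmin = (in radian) 0.002377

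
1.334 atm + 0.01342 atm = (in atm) 1.347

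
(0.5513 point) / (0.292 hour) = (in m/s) 1.85e-07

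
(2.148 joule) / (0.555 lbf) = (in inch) 34.25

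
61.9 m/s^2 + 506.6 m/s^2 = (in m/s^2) 568.5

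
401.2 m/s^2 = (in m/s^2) 401.2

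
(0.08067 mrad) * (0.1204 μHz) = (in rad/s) 9.713e-12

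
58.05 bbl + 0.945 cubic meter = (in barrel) 63.99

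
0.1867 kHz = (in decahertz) 18.67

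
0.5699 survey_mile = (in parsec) 2.972e-14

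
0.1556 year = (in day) 56.79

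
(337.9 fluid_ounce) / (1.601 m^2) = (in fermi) 6.242e+12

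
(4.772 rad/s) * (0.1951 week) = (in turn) 8.962e+04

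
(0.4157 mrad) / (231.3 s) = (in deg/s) 0.000103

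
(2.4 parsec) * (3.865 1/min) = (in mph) 1.067e+16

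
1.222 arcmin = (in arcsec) 73.32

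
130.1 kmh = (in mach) 0.1061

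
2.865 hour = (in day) 0.1194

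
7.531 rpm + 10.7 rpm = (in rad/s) 1.909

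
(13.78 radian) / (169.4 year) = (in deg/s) 1.478e-07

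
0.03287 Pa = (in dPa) 0.3287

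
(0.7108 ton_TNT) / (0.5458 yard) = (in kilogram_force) 6.076e+08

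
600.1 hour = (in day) 25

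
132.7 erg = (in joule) 1.327e-05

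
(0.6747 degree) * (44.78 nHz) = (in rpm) 5.036e-09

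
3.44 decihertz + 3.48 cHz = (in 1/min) 22.73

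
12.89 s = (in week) 2.131e-05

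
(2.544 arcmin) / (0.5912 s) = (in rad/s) 0.001252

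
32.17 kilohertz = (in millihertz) 3.217e+07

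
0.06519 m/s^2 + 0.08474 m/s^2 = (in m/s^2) 0.1499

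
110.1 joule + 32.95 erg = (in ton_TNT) 2.631e-08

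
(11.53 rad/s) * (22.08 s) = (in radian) 254.6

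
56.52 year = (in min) 2.971e+07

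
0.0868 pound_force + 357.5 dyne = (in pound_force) 0.0876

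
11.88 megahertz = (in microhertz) 1.188e+13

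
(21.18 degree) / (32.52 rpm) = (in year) 3.442e-09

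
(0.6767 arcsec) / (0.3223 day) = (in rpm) 1.125e-09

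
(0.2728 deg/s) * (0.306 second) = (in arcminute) 5.009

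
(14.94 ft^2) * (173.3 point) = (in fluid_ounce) 2869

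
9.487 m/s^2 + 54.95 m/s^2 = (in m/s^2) 64.44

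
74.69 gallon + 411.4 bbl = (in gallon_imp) 1.445e+04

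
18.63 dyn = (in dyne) 18.63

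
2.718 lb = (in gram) 1233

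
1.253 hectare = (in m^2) 1.253e+04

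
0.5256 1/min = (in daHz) 0.000876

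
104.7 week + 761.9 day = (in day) 1495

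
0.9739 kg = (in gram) 973.9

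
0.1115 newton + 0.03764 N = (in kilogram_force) 0.01521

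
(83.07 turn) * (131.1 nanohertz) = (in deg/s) 0.003921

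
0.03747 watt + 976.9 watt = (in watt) 976.9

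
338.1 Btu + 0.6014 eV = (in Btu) 338.1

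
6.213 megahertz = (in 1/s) 6.213e+06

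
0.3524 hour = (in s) 1269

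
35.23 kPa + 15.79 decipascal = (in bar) 0.3523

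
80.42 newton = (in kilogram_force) 8.201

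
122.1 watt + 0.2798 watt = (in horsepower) 0.1641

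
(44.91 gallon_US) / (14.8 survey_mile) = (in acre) 1.764e-09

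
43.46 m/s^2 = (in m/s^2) 43.46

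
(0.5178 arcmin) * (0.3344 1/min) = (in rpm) 8.016e-06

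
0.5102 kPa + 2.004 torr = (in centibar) 0.7774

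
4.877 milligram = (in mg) 4.877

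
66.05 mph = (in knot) 57.4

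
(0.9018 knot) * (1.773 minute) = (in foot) 161.9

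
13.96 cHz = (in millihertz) 139.6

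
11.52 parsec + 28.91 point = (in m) 3.555e+17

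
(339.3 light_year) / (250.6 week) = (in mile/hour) 4.738e+10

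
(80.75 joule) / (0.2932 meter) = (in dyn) 2.754e+07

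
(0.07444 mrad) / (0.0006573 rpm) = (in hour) 0.0003004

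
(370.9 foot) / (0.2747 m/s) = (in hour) 0.1143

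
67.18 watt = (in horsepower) 0.09009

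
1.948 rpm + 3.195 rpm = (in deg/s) 30.86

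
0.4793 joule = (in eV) 2.992e+18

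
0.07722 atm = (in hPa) 78.24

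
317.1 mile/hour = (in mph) 317.1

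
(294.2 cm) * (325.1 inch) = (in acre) 0.006003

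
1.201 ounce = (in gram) 34.05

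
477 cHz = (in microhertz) 4.77e+06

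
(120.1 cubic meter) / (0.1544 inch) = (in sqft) 3.296e+05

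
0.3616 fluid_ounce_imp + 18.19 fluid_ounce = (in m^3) 0.0005482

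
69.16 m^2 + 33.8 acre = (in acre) 33.82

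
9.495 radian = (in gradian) 604.5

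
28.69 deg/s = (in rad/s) 0.5007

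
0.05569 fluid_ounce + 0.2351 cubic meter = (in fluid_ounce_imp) 8274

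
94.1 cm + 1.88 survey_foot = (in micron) 1.514e+06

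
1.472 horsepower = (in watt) 1098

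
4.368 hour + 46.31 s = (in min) 262.9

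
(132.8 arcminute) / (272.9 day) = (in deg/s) 9.387e-08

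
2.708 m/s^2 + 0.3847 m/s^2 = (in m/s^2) 3.093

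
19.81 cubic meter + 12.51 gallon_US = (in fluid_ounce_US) 6.715e+05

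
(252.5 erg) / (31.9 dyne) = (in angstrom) 7.915e+08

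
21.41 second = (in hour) 0.005947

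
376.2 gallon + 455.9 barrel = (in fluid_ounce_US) 2.499e+06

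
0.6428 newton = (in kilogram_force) 0.06555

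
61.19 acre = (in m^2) 2.476e+05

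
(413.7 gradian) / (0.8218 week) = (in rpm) 0.0001249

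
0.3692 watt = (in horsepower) 0.0004951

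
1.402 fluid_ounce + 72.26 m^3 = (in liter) 7.226e+04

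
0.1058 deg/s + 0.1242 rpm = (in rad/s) 0.01485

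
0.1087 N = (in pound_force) 0.02444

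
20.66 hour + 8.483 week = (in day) 60.24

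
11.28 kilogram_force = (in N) 110.6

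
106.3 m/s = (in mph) 237.8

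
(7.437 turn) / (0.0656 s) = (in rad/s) 712.3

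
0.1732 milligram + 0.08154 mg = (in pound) 5.616e-07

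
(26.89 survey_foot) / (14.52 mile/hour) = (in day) 1.461e-05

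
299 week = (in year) 5.734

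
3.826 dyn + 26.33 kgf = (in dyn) 2.582e+07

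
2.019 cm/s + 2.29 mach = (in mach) 2.29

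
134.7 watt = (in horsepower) 0.1806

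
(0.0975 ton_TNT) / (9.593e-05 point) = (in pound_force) 2.71e+15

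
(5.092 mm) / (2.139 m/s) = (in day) 2.755e-08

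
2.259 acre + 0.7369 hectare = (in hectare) 1.651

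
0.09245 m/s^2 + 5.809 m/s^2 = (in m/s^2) 5.901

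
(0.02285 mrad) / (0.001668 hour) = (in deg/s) 0.000218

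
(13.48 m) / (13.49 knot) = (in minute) 0.03237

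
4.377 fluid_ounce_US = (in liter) 0.1294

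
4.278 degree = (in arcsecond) 1.54e+04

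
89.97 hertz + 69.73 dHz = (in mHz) 9.694e+04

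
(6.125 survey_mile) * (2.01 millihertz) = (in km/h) 71.33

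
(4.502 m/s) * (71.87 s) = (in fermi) 3.236e+17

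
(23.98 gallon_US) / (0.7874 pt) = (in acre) 0.08075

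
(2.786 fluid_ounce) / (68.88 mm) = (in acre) 2.956e-07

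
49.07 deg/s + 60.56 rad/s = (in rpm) 586.5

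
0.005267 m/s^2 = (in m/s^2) 0.005267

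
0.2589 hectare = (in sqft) 2.787e+04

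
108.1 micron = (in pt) 0.3064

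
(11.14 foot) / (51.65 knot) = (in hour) 3.55e-05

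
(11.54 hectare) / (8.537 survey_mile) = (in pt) 2.381e+04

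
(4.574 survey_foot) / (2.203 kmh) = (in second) 2.278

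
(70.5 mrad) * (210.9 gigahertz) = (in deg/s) 8.519e+11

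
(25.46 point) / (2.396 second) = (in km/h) 0.0135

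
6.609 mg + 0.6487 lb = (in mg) 2.943e+05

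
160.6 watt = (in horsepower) 0.2154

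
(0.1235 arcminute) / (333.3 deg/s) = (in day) 7.148e-11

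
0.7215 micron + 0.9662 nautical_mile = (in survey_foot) 5871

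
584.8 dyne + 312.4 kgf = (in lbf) 688.7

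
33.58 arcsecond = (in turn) 2.591e-05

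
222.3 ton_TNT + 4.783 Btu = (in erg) 9.301e+18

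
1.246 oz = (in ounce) 1.246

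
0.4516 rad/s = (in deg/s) 25.87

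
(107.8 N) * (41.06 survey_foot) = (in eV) 8.421e+21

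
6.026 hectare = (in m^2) 6.026e+04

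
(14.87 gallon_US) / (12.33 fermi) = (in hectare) 4.565e+08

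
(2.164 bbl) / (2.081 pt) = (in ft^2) 5044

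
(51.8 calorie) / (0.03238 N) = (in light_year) 7.075e-13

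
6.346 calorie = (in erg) 2.655e+08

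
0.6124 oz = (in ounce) 0.6124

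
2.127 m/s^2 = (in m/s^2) 2.127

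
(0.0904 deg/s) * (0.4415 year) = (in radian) 2.197e+04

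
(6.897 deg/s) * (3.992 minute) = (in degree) 1652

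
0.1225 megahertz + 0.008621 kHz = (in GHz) 0.0001225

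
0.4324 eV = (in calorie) 1.656e-20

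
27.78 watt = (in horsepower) 0.03725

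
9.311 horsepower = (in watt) 6943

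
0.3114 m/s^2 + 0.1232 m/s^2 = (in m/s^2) 0.4346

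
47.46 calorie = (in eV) 1.239e+21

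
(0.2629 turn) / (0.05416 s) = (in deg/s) 1747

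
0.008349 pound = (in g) 3.787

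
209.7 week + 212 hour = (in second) 1.276e+08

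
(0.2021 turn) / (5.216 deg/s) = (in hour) 0.003875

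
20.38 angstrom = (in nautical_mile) 1.1e-12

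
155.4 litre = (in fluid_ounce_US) 5255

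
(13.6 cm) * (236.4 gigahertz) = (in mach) 9.442e+07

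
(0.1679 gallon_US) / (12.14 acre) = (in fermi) 1.294e+07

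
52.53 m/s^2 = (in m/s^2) 52.53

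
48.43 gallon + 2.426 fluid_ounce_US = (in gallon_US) 48.45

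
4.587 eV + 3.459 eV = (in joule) 1.289e-18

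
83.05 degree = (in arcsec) 2.99e+05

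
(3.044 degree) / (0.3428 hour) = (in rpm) 0.0004111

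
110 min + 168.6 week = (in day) 1180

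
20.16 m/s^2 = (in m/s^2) 20.16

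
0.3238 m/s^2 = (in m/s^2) 0.3238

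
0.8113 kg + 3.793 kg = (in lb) 10.15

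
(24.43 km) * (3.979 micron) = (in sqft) 1.046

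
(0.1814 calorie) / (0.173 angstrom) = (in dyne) 4.387e+15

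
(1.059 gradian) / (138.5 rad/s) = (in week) 1.986e-10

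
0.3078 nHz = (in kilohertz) 3.078e-13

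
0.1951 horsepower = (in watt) 145.5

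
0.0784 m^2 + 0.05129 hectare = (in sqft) 5522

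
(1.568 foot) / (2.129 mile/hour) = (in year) 1.592e-08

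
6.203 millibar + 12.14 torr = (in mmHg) 16.79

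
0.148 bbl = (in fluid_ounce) 795.6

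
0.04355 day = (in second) 3763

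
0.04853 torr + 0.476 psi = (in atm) 0.03245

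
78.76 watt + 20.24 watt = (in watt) 99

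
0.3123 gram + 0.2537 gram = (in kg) 0.000566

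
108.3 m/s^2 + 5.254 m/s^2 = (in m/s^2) 113.6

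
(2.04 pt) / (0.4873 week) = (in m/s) 2.442e-09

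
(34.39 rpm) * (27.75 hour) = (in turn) 5.726e+04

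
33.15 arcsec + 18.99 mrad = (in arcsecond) 3950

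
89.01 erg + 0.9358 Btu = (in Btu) 0.9358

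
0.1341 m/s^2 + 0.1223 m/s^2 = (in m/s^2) 0.2564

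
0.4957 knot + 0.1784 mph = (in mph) 0.7488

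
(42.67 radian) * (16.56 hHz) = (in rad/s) 7.066e+04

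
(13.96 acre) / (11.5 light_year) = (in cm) 5.193e-11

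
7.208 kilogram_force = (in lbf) 15.89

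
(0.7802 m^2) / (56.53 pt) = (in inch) 1540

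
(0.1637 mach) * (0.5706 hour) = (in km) 114.5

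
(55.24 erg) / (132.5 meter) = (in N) 4.169e-08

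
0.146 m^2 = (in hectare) 1.46e-05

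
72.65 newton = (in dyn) 7.265e+06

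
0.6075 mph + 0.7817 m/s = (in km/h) 3.792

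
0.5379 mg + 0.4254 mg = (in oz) 3.398e-05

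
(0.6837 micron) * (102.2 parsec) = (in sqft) 2.321e+13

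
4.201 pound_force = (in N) 18.69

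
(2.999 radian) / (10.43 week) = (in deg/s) 2.724e-05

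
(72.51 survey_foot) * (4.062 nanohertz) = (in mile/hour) 2.008e-07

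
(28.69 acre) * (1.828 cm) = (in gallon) 5.607e+05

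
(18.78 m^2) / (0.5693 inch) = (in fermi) 1.299e+18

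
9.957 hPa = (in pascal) 995.7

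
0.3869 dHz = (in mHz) 38.69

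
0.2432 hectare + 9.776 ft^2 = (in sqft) 2.619e+04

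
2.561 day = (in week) 0.3659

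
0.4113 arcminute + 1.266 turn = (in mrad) 7955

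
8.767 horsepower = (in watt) 6538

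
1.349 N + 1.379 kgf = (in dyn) 1.487e+06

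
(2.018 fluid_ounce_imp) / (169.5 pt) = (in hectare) 9.589e-08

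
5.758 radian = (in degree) 329.9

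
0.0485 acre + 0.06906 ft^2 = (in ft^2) 2113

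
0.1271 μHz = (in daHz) 1.271e-08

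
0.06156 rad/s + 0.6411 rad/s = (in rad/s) 0.7027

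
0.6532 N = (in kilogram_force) 0.06661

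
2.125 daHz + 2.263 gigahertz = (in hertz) 2.263e+09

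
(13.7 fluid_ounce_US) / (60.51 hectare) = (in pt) 1.898e-06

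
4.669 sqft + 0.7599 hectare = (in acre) 1.878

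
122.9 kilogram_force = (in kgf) 122.9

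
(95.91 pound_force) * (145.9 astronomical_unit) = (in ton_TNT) 2.226e+06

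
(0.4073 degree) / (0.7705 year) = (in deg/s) 1.676e-08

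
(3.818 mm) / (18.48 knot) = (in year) 1.273e-11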